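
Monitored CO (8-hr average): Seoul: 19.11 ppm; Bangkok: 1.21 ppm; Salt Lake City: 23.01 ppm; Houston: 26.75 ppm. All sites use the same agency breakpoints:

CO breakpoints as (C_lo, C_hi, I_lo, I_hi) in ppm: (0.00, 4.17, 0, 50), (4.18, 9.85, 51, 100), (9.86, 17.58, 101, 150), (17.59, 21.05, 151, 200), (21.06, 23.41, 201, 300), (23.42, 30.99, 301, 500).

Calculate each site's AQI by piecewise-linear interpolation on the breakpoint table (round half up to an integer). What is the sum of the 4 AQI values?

Seoul: 19.11 ∈ [17.59, 21.05] ↔ index [151, 200].
151 + (19.11−17.59)·(200−151)/(21.05−17.59) = 151 + 1.52·49/3.46 ≈ 172.53, so AQI = 173.
Bangkok 1.21: bracket 0.00–4.17 → index 0–50; slope 50/4.17, offset 1.21.
AQI = 0 + 50/4.17·1.21 ≈ 14.51 ⇒ 15.
Salt Lake City: row 21.06–23.41 (AQI 201–300). (300−201)·(23.01−21.06)/(23.41−21.06) + 201 = 99·1.95/2.35 + 201 ≈ 283.15 → 283.
Houston: 26.75 ∈ [23.42, 30.99] ↔ index [301, 500].
301 + (26.75−23.42)·(500−301)/(30.99−23.42) = 301 + 3.33·199/7.57 ≈ 388.54, so AQI = 389.
AQIs: Seoul=173, Bangkok=15, Salt Lake City=283, Houston=389. Sum = 173 + 15 + 283 + 389 = 860.

860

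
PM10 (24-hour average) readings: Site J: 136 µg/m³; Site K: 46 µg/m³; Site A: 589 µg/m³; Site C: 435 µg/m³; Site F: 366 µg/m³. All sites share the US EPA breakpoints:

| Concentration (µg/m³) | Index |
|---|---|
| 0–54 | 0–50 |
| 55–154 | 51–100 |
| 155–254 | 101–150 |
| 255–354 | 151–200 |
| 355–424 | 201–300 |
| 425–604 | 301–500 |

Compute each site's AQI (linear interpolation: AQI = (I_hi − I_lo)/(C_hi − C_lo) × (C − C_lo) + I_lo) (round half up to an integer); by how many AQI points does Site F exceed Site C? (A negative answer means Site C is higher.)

Site J: 136 lies in 55–154, so I_lo=51, I_hi=100, C_lo=55, C_hi=154.
(100−51)/(154−55) × (136−55) + 51 = 49/99 × 81 + 51 ≈ 91.09 → 91.
Site K 46: bracket 0–54 → index 0–50; slope 50/54, offset 46.
AQI = 0 + 50/54·46 ≈ 42.59 ⇒ 43.
Site A 589: bracket 425–604 → index 301–500; slope 199/179, offset 164.
AQI = 301 + 199/179·164 ≈ 483.32 ⇒ 483.
Site C: row 425–604 (AQI 301–500). (500−301)·(435−425)/(604−425) + 301 = 199·10/179 + 301 ≈ 312.12 → 312.
Site F: 366 lies in 355–424, so I_lo=201, I_hi=300, C_lo=355, C_hi=424.
(300−201)/(424−355) × (366−355) + 201 = 99/69 × 11 + 201 ≈ 216.78 → 217.
AQIs: Site J=91, Site K=43, Site A=483, Site C=312, Site F=217. Site F (217) − Site C (312) = -95.

-95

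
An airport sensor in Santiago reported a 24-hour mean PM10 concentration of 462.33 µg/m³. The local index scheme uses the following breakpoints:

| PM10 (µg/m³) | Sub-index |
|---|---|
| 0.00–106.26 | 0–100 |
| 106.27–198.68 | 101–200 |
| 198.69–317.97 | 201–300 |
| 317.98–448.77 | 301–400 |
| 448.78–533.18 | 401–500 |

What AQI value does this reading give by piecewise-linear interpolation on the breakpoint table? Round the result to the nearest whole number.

PM10: 462.33 ∈ [448.78, 533.18] ↔ index [401, 500].
401 + (462.33−448.78)·(500−401)/(533.18−448.78) = 401 + 13.55·99/84.40 ≈ 416.89, so AQI = 417.

417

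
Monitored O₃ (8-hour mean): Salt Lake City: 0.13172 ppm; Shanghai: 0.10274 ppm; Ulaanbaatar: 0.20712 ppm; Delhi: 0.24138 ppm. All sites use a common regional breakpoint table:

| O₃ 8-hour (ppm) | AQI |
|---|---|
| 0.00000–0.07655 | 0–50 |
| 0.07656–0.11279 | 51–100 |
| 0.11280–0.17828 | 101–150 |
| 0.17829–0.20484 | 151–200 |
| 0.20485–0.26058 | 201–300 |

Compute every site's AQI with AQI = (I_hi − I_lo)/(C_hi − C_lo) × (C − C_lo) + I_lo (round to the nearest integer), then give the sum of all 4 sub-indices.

Salt Lake City 0.13172: bracket 0.11280–0.17828 → index 101–150; slope 49/0.06548, offset 0.01892.
AQI = 101 + 49/0.06548·0.01892 ≈ 115.16 ⇒ 115.
Shanghai: 0.10274 ∈ [0.07656, 0.11279] ↔ index [51, 100].
51 + (0.10274−0.07656)·(100−51)/(0.11279−0.07656) = 51 + 0.02618·49/0.03623 ≈ 86.41, so AQI = 86.
Ulaanbaatar: 0.20712 ∈ [0.20485, 0.26058] ↔ index [201, 300].
201 + (0.20712−0.20485)·(300−201)/(0.26058−0.20485) = 201 + 0.00227·99/0.05573 ≈ 205.03, so AQI = 205.
Delhi 0.24138: bracket 0.20485–0.26058 → index 201–300; slope 99/0.05573, offset 0.03653.
AQI = 201 + 99/0.05573·0.03653 ≈ 265.89 ⇒ 266.
AQIs: Salt Lake City=115, Shanghai=86, Ulaanbaatar=205, Delhi=266. Sum = 115 + 86 + 205 + 266 = 672.

672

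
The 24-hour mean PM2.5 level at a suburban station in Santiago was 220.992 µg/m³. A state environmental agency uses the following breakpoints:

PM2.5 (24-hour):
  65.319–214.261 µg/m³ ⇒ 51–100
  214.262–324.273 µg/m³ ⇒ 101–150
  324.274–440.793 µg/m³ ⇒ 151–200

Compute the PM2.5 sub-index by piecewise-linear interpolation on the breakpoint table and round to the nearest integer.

PM2.5: row 214.262–324.273 (AQI 101–150). (150−101)·(220.992−214.262)/(324.273−214.262) + 101 = 49·6.730/110.011 + 101 ≈ 104.00 → 104.

104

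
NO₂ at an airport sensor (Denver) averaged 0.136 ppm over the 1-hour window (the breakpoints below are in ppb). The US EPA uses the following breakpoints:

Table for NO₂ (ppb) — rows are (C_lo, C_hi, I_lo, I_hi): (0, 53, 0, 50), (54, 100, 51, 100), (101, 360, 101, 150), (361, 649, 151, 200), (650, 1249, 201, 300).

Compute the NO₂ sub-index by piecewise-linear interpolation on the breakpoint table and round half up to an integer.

108

Convert: 0.136 ppm = 136 ppb.
NO₂: 136 lies in 101–360, so I_lo=101, I_hi=150, C_lo=101, C_hi=360.
(150−101)/(360−101) × (136−101) + 101 = 49/259 × 35 + 101 ≈ 107.62 → 108.
AQI 108 falls in the Unhealthy for Sensitive Groups category.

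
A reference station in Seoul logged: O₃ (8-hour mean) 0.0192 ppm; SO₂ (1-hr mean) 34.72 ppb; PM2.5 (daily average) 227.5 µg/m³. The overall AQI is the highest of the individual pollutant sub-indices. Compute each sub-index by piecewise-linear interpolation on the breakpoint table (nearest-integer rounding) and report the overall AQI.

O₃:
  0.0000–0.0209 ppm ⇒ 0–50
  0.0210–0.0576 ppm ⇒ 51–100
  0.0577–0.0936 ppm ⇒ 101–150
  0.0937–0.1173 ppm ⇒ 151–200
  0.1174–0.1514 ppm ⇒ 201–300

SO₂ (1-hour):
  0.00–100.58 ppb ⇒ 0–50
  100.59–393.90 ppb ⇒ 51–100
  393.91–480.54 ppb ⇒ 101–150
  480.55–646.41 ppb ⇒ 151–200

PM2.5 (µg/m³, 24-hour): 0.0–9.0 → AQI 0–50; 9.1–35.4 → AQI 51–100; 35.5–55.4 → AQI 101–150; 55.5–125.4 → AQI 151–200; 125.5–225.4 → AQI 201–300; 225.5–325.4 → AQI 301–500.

305

O₃: row 0.0000–0.0209 (AQI 0–50). (50−0)·(0.0192−0.0000)/(0.0209−0.0000) + 0 = 50·0.0192/0.0209 + 0 ≈ 45.93 → 46.
SO₂: 34.72 lies in 0.00–100.58, so I_lo=0, I_hi=50, C_lo=0.00, C_hi=100.58.
(50−0)/(100.58−0.00) × (34.72−0.00) + 0 = 50/100.58 × 34.72 + 0 ≈ 17.26 → 17.
PM2.5: row 225.5–325.4 (AQI 301–500). (500−301)·(227.5−225.5)/(325.4−225.5) + 301 = 199·2.0/99.9 + 301 ≈ 304.98 → 305.
Sub-indices: O₃→46, SO₂→17, PM2.5→305. Overall AQI = max = 305; dominant pollutant is PM2.5.
AQI 305: Hazardous.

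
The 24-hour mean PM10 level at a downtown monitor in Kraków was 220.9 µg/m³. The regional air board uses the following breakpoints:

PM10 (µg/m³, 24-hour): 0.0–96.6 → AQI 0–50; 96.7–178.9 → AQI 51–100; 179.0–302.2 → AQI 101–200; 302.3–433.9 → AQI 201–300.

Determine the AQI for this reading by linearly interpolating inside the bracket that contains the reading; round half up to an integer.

135

PM10: row 179.0–302.2 (AQI 101–200). (200−101)·(220.9−179.0)/(302.2−179.0) + 101 = 99·41.9/123.2 + 101 ≈ 134.67 → 135.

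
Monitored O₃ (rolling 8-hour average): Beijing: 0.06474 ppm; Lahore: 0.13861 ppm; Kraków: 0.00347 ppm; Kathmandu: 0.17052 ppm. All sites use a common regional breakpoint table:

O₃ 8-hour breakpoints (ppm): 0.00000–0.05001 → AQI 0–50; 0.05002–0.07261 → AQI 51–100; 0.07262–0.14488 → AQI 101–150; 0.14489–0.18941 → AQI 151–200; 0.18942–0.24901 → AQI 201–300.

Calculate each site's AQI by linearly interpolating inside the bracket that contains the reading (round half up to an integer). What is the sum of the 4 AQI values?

Beijing: row 0.05002–0.07261 (AQI 51–100). (100−51)·(0.06474−0.05002)/(0.07261−0.05002) + 51 = 49·0.01472/0.02259 + 51 ≈ 82.93 → 83.
Lahore: 0.13861 lies in 0.07262–0.14488, so I_lo=101, I_hi=150, C_lo=0.07262, C_hi=0.14488.
(150−101)/(0.14488−0.07262) × (0.13861−0.07262) + 101 = 49/0.07226 × 0.06599 + 101 ≈ 145.75 → 146.
Kraków: 0.00347 lies in 0.00000–0.05001, so I_lo=0, I_hi=50, C_lo=0.00000, C_hi=0.05001.
(50−0)/(0.05001−0.00000) × (0.00347−0.00000) + 0 = 50/0.05001 × 0.00347 + 0 ≈ 3.47 → 3.
Kathmandu 0.17052: bracket 0.14489–0.18941 → index 151–200; slope 49/0.04452, offset 0.02563.
AQI = 151 + 49/0.04452·0.02563 ≈ 179.21 ⇒ 179.
AQIs: Beijing=83, Lahore=146, Kraków=3, Kathmandu=179. Sum = 83 + 146 + 3 + 179 = 411.

411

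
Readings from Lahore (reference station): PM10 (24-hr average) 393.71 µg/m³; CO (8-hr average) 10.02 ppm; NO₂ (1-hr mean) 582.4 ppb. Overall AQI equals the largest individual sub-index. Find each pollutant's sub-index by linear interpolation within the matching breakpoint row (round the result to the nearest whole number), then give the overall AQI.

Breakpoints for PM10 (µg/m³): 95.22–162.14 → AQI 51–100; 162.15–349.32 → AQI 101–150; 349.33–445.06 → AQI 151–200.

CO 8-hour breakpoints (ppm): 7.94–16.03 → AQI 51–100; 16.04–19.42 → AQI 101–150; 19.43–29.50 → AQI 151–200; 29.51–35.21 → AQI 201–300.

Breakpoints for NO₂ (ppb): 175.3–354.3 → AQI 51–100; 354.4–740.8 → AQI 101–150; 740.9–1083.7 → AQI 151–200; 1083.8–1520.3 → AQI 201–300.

174

PM10 393.71: bracket 349.33–445.06 → index 151–200; slope 49/95.73, offset 44.38.
AQI = 151 + 49/95.73·44.38 ≈ 173.72 ⇒ 174.
CO: row 7.94–16.03 (AQI 51–100). (100−51)·(10.02−7.94)/(16.03−7.94) + 51 = 49·2.08/8.09 + 51 ≈ 63.60 → 64.
NO₂: 582.4 ∈ [354.4, 740.8] ↔ index [101, 150].
101 + (582.4−354.4)·(150−101)/(740.8−354.4) = 101 + 228.0·49/386.4 ≈ 129.91, so AQI = 130.
Sub-indices: PM10→174, CO→64, NO₂→130. Overall AQI = max = 174; dominant pollutant is PM10.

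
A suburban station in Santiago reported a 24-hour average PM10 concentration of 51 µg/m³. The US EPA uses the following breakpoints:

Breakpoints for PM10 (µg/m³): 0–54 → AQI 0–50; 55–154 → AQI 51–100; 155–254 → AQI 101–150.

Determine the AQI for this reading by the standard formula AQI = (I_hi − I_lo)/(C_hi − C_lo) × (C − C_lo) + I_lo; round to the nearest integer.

47

PM10: 51 lies in 0–54, so I_lo=0, I_hi=50, C_lo=0, C_hi=54.
(50−0)/(54−0) × (51−0) + 0 = 50/54 × 51 + 0 ≈ 47.22 → 47.
AQI 47 falls in the Good category.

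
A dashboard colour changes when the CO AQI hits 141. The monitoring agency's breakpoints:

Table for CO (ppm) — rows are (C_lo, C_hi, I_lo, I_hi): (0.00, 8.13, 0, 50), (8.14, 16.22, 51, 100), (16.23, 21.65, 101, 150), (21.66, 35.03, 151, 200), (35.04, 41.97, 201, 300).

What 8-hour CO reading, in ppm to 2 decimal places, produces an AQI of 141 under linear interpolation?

20.65

AQI 141 lies in the 101–150 band, which corresponds to 16.23–21.65 ppm.
C = 16.23 + (141−101)×(21.65−16.23)/(150−101) = 16.23 + 40×5.42/49 ≈ 20.6545 ppm → 20.65 ppm to 2 dp.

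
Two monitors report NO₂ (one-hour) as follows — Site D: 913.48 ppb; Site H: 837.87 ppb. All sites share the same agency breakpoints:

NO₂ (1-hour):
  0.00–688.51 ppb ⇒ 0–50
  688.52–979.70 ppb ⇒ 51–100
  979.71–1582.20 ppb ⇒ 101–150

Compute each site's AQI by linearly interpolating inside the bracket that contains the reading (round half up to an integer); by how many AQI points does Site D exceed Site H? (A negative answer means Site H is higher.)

Site D: row 688.52–979.70 (AQI 51–100). (100−51)·(913.48−688.52)/(979.70−688.52) + 51 = 49·224.96/291.18 + 51 ≈ 88.86 → 89.
Site H: 837.87 lies in 688.52–979.70, so I_lo=51, I_hi=100, C_lo=688.52, C_hi=979.70.
(100−51)/(979.70−688.52) × (837.87−688.52) + 51 = 49/291.18 × 149.35 + 51 ≈ 76.13 → 76.
AQIs: Site D=89, Site H=76. Site D (89) − Site H (76) = 13.

13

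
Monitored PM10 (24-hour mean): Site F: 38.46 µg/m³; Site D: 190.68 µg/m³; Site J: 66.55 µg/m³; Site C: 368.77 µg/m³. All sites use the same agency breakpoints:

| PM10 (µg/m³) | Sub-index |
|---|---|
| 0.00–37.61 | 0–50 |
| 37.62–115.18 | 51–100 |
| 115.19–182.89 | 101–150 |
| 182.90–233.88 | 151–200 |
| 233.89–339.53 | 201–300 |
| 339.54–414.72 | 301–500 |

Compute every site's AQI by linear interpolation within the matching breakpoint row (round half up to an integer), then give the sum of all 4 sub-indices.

Site F: 38.46 ∈ [37.62, 115.18] ↔ index [51, 100].
51 + (38.46−37.62)·(100−51)/(115.18−37.62) = 51 + 0.84·49/77.56 ≈ 51.53, so AQI = 52.
Site D: 190.68 ∈ [182.90, 233.88] ↔ index [151, 200].
151 + (190.68−182.90)·(200−151)/(233.88−182.90) = 151 + 7.78·49/50.98 ≈ 158.48, so AQI = 158.
Site J 66.55: bracket 37.62–115.18 → index 51–100; slope 49/77.56, offset 28.93.
AQI = 51 + 49/77.56·28.93 ≈ 69.28 ⇒ 69.
Site C: 368.77 ∈ [339.54, 414.72] ↔ index [301, 500].
301 + (368.77−339.54)·(500−301)/(414.72−339.54) = 301 + 29.23·199/75.18 ≈ 378.37, so AQI = 378.
AQIs: Site F=52, Site D=158, Site J=69, Site C=378. Sum = 52 + 158 + 69 + 378 = 657.

657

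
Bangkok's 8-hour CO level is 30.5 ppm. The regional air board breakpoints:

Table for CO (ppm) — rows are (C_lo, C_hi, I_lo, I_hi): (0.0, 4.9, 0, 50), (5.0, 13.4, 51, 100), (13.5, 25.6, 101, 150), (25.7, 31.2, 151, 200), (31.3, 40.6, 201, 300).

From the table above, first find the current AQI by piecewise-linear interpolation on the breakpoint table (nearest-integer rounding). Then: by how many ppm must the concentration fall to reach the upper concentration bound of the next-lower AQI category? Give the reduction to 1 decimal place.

4.9

CO: 30.5 lies in 25.7–31.2, so I_lo=151, I_hi=200, C_lo=25.7, C_hi=31.2.
(200−151)/(31.2−25.7) × (30.5−25.7) + 151 = 49/5.5 × 4.8 + 151 ≈ 193.76 → 194.
Current AQI 194 is in the Unhealthy range (151–200). The next-lower category tops out at AQI 150, whose upper concentration bound is 25.6 ppm.
Reduction needed = 30.5 − 25.6 = 4.9 ppm.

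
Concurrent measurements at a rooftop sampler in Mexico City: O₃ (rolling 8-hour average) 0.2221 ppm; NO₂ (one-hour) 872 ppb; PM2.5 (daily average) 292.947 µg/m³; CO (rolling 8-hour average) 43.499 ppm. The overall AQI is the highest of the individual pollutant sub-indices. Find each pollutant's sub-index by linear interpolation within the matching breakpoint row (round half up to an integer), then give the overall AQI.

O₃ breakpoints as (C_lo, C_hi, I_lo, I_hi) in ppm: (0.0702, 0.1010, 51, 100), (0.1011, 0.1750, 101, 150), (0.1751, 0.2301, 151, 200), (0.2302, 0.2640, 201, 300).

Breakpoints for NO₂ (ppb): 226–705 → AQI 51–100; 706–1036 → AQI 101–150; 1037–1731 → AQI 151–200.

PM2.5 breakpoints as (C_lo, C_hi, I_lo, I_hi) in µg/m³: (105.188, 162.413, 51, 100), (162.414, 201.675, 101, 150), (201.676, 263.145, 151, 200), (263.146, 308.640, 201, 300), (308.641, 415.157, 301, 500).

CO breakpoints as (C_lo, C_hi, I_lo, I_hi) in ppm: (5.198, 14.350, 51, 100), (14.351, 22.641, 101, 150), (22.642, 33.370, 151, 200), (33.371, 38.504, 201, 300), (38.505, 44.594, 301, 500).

464

O₃: 0.2221 lies in 0.1751–0.2301, so I_lo=151, I_hi=200, C_lo=0.1751, C_hi=0.2301.
(200−151)/(0.2301−0.1751) × (0.2221−0.1751) + 151 = 49/0.0550 × 0.0470 + 151 ≈ 192.87 → 193.
NO₂: row 706–1036 (AQI 101–150). (150−101)·(872−706)/(1036−706) + 101 = 49·166/330 + 101 ≈ 125.65 → 126.
PM2.5: 292.947 lies in 263.146–308.640, so I_lo=201, I_hi=300, C_lo=263.146, C_hi=308.640.
(300−201)/(308.640−263.146) × (292.947−263.146) + 201 = 99/45.494 × 29.801 + 201 ≈ 265.85 → 266.
CO 43.499: bracket 38.505–44.594 → index 301–500; slope 199/6.089, offset 4.994.
AQI = 301 + 199/6.089·4.994 ≈ 464.21 ⇒ 464.
Sub-indices: O₃→193, NO₂→126, PM2.5→266, CO→464. Overall AQI = max = 464; dominant pollutant is CO.
AQI 464: Hazardous.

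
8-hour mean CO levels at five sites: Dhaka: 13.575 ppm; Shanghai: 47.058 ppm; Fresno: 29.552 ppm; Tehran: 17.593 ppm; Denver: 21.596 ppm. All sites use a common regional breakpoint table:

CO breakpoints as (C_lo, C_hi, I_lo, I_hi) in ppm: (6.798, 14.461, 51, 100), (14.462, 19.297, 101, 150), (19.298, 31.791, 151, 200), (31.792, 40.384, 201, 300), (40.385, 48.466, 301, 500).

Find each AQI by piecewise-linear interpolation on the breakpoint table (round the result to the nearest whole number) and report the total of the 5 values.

Dhaka: 13.575 ∈ [6.798, 14.461] ↔ index [51, 100].
51 + (13.575−6.798)·(100−51)/(14.461−6.798) = 51 + 6.777·49/7.663 ≈ 94.33, so AQI = 94.
Shanghai 47.058: bracket 40.385–48.466 → index 301–500; slope 199/8.081, offset 6.673.
AQI = 301 + 199/8.081·6.673 ≈ 465.33 ⇒ 465.
Fresno 29.552: bracket 19.298–31.791 → index 151–200; slope 49/12.493, offset 10.254.
AQI = 151 + 49/12.493·10.254 ≈ 191.22 ⇒ 191.
Tehran: 17.593 lies in 14.462–19.297, so I_lo=101, I_hi=150, C_lo=14.462, C_hi=19.297.
(150−101)/(19.297−14.462) × (17.593−14.462) + 101 = 49/4.835 × 3.131 + 101 ≈ 132.73 → 133.
Denver 21.596: bracket 19.298–31.791 → index 151–200; slope 49/12.493, offset 2.298.
AQI = 151 + 49/12.493·2.298 ≈ 160.01 ⇒ 160.
AQIs: Dhaka=94, Shanghai=465, Fresno=191, Tehran=133, Denver=160. Sum = 94 + 465 + 191 + 133 + 160 = 1043.

1043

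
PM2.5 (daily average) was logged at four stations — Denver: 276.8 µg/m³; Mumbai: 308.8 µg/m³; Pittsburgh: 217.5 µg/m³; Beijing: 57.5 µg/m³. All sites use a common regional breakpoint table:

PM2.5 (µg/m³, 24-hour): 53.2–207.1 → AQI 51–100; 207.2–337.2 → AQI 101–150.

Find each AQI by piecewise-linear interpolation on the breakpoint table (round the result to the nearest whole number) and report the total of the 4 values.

423

Denver 276.8: bracket 207.2–337.2 → index 101–150; slope 49/130.0, offset 69.6.
AQI = 101 + 49/130.0·69.6 ≈ 127.23 ⇒ 127.
Mumbai: 308.8 ∈ [207.2, 337.2] ↔ index [101, 150].
101 + (308.8−207.2)·(150−101)/(337.2−207.2) = 101 + 101.6·49/130.0 ≈ 139.30, so AQI = 139.
Pittsburgh: row 207.2–337.2 (AQI 101–150). (150−101)·(217.5−207.2)/(337.2−207.2) + 101 = 49·10.3/130.0 + 101 ≈ 104.88 → 105.
Beijing: row 53.2–207.1 (AQI 51–100). (100−51)·(57.5−53.2)/(207.1−53.2) + 51 = 49·4.3/153.9 + 51 ≈ 52.37 → 52.
AQIs: Denver=127, Mumbai=139, Pittsburgh=105, Beijing=52. Sum = 127 + 139 + 105 + 52 = 423.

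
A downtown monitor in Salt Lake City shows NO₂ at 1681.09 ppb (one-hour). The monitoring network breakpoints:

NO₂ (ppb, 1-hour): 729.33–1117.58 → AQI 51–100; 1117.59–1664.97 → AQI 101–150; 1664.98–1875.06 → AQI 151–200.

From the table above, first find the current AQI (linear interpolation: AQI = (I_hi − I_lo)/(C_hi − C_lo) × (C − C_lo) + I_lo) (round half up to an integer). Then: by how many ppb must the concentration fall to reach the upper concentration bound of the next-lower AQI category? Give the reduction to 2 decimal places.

16.12

NO₂: 1681.09 ∈ [1664.98, 1875.06] ↔ index [151, 200].
151 + (1681.09−1664.98)·(200−151)/(1875.06−1664.98) = 151 + 16.11·49/210.08 ≈ 154.76, so AQI = 155.
Current AQI 155 is in the Unhealthy range (151–200). The next-lower category tops out at AQI 150, whose upper concentration bound is 1664.97 ppb.
Reduction needed = 1681.09 − 1664.97 = 16.12 ppb.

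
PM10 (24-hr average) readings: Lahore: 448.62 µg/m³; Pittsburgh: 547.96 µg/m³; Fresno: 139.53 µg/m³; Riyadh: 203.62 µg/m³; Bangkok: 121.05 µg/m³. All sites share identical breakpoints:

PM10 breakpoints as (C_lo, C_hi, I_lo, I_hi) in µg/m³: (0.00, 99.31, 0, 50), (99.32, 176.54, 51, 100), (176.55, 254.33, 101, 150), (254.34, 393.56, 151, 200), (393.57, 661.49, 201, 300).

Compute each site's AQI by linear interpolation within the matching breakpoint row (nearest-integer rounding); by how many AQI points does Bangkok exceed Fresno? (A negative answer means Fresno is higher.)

-12

Lahore: row 393.57–661.49 (AQI 201–300). (300−201)·(448.62−393.57)/(661.49−393.57) + 201 = 99·55.05/267.92 + 201 ≈ 221.34 → 221.
Pittsburgh: 547.96 ∈ [393.57, 661.49] ↔ index [201, 300].
201 + (547.96−393.57)·(300−201)/(661.49−393.57) = 201 + 154.39·99/267.92 ≈ 258.05, so AQI = 258.
Fresno 139.53: bracket 99.32–176.54 → index 51–100; slope 49/77.22, offset 40.21.
AQI = 51 + 49/77.22·40.21 ≈ 76.52 ⇒ 77.
Riyadh: row 176.55–254.33 (AQI 101–150). (150−101)·(203.62−176.55)/(254.33−176.55) + 101 = 49·27.07/77.78 + 101 ≈ 118.05 → 118.
Bangkok 121.05: bracket 99.32–176.54 → index 51–100; slope 49/77.22, offset 21.73.
AQI = 51 + 49/77.22·21.73 ≈ 64.79 ⇒ 65.
AQIs: Lahore=221, Pittsburgh=258, Fresno=77, Riyadh=118, Bangkok=65. Bangkok (65) − Fresno (77) = -12.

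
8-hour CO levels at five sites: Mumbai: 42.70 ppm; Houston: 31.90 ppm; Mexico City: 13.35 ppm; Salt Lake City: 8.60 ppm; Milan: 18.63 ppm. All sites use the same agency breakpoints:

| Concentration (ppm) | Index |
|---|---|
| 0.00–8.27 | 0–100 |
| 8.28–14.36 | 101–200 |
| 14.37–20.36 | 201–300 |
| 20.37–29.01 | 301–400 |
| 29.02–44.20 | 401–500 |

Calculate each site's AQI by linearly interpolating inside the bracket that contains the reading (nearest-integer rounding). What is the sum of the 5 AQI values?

Mumbai: 42.70 ∈ [29.02, 44.20] ↔ index [401, 500].
401 + (42.70−29.02)·(500−401)/(44.20−29.02) = 401 + 13.68·99/15.18 ≈ 490.22, so AQI = 490.
Houston: 31.90 lies in 29.02–44.20, so I_lo=401, I_hi=500, C_lo=29.02, C_hi=44.20.
(500−401)/(44.20−29.02) × (31.90−29.02) + 401 = 99/15.18 × 2.88 + 401 ≈ 419.78 → 420.
Mexico City 13.35: bracket 8.28–14.36 → index 101–200; slope 99/6.08, offset 5.07.
AQI = 101 + 99/6.08·5.07 ≈ 183.55 ⇒ 184.
Salt Lake City: row 8.28–14.36 (AQI 101–200). (200−101)·(8.60−8.28)/(14.36−8.28) + 101 = 99·0.32/6.08 + 101 ≈ 106.21 → 106.
Milan 18.63: bracket 14.37–20.36 → index 201–300; slope 99/5.99, offset 4.26.
AQI = 201 + 99/5.99·4.26 ≈ 271.41 ⇒ 271.
AQIs: Mumbai=490, Houston=420, Mexico City=184, Salt Lake City=106, Milan=271. Sum = 490 + 420 + 184 + 106 + 271 = 1471.

1471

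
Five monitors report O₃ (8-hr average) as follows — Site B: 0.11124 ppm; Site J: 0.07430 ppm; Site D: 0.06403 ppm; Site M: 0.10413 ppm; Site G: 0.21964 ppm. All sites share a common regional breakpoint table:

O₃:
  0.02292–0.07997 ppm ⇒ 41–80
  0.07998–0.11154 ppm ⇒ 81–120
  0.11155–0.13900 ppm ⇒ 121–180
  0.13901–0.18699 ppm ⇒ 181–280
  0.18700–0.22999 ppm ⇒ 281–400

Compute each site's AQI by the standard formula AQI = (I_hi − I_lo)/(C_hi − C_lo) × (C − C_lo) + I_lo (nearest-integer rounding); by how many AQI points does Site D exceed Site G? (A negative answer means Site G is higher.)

Site B 0.11124: bracket 0.07998–0.11154 → index 81–120; slope 39/0.03156, offset 0.03126.
AQI = 81 + 39/0.03156·0.03126 ≈ 119.63 ⇒ 120.
Site J: row 0.02292–0.07997 (AQI 41–80). (80−41)·(0.07430−0.02292)/(0.07997−0.02292) + 41 = 39·0.05138/0.05705 + 41 ≈ 76.12 → 76.
Site D: row 0.02292–0.07997 (AQI 41–80). (80−41)·(0.06403−0.02292)/(0.07997−0.02292) + 41 = 39·0.04111/0.05705 + 41 ≈ 69.10 → 69.
Site M: row 0.07998–0.11154 (AQI 81–120). (120−81)·(0.10413−0.07998)/(0.11154−0.07998) + 81 = 39·0.02415/0.03156 + 81 ≈ 110.84 → 111.
Site G: 0.21964 lies in 0.18700–0.22999, so I_lo=281, I_hi=400, C_lo=0.18700, C_hi=0.22999.
(400−281)/(0.22999−0.18700) × (0.21964−0.18700) + 281 = 119/0.04299 × 0.03264 + 281 ≈ 371.35 → 371.
AQIs: Site B=120, Site J=76, Site D=69, Site M=111, Site G=371. Site D (69) − Site G (371) = -302.

-302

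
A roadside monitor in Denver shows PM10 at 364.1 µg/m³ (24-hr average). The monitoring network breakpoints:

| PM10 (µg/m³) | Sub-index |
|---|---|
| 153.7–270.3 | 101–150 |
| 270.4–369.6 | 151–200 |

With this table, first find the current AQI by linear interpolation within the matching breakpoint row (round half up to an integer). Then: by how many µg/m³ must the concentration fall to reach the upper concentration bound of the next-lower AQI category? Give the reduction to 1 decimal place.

PM10 364.1: bracket 270.4–369.6 → index 151–200; slope 49/99.2, offset 93.7.
AQI = 151 + 49/99.2·93.7 ≈ 197.28 ⇒ 197.
Current AQI 197 is in the Unhealthy range (151–200). The next-lower category tops out at AQI 150, whose upper concentration bound is 270.3 µg/m³.
Reduction needed = 364.1 − 270.3 = 93.8 µg/m³.

93.8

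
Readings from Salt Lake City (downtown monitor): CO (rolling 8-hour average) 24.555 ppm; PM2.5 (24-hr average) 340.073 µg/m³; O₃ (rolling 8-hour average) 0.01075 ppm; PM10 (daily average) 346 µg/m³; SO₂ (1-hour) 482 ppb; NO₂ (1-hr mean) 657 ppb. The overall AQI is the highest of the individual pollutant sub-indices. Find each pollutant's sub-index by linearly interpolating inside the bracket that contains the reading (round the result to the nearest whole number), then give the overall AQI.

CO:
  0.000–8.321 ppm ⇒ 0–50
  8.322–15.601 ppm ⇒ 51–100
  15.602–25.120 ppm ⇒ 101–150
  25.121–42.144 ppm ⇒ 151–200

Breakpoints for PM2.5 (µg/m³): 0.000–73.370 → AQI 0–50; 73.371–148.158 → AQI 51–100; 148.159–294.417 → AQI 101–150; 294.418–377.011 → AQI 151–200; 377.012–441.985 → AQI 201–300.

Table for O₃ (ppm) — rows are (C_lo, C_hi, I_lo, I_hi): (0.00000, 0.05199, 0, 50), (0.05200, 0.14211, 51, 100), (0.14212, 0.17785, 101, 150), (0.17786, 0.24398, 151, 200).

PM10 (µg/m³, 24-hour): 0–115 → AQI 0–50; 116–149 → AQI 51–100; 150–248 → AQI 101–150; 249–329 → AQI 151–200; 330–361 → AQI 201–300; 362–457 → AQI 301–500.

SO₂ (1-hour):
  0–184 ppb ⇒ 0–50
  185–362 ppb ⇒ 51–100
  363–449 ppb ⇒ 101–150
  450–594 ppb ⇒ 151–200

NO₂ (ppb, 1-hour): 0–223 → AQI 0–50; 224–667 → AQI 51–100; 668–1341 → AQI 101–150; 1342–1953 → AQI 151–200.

252

CO: row 15.602–25.120 (AQI 101–150). (150−101)·(24.555−15.602)/(25.120−15.602) + 101 = 49·8.953/9.518 + 101 ≈ 147.09 → 147.
PM2.5: 340.073 ∈ [294.418, 377.011] ↔ index [151, 200].
151 + (340.073−294.418)·(200−151)/(377.011−294.418) = 151 + 45.655·49/82.593 ≈ 178.09, so AQI = 178.
O₃ 0.01075: bracket 0.00000–0.05199 → index 0–50; slope 50/0.05199, offset 0.01075.
AQI = 0 + 50/0.05199·0.01075 ≈ 10.34 ⇒ 10.
PM10: 346 lies in 330–361, so I_lo=201, I_hi=300, C_lo=330, C_hi=361.
(300−201)/(361−330) × (346−330) + 201 = 99/31 × 16 + 201 ≈ 252.10 → 252.
SO₂: 482 lies in 450–594, so I_lo=151, I_hi=200, C_lo=450, C_hi=594.
(200−151)/(594−450) × (482−450) + 151 = 49/144 × 32 + 151 ≈ 161.89 → 162.
NO₂: 657 lies in 224–667, so I_lo=51, I_hi=100, C_lo=224, C_hi=667.
(100−51)/(667−224) × (657−224) + 51 = 49/443 × 433 + 51 ≈ 98.89 → 99.
Sub-indices: CO→147, PM2.5→178, O₃→10, PM10→252, SO₂→162, NO₂→99. Overall AQI = max = 252; dominant pollutant is PM10.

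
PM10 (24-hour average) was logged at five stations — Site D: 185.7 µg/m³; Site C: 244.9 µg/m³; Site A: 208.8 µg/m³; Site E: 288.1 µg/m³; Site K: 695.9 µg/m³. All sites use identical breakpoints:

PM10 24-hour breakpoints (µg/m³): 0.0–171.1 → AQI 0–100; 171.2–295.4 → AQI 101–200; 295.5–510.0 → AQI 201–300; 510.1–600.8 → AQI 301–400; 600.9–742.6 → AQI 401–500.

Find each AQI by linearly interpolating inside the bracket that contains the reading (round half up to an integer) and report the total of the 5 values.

Site D 185.7: bracket 171.2–295.4 → index 101–200; slope 99/124.2, offset 14.5.
AQI = 101 + 99/124.2·14.5 ≈ 112.56 ⇒ 113.
Site C: row 171.2–295.4 (AQI 101–200). (200−101)·(244.9−171.2)/(295.4−171.2) + 101 = 99·73.7/124.2 + 101 ≈ 159.75 → 160.
Site A: 208.8 lies in 171.2–295.4, so I_lo=101, I_hi=200, C_lo=171.2, C_hi=295.4.
(200−101)/(295.4−171.2) × (208.8−171.2) + 101 = 99/124.2 × 37.6 + 101 ≈ 130.97 → 131.
Site E: 288.1 ∈ [171.2, 295.4] ↔ index [101, 200].
101 + (288.1−171.2)·(200−101)/(295.4−171.2) = 101 + 116.9·99/124.2 ≈ 194.18, so AQI = 194.
Site K: 695.9 lies in 600.9–742.6, so I_lo=401, I_hi=500, C_lo=600.9, C_hi=742.6.
(500−401)/(742.6−600.9) × (695.9−600.9) + 401 = 99/141.7 × 95.0 + 401 ≈ 467.37 → 467.
AQIs: Site D=113, Site C=160, Site A=131, Site E=194, Site K=467. Sum = 113 + 160 + 131 + 194 + 467 = 1065.

1065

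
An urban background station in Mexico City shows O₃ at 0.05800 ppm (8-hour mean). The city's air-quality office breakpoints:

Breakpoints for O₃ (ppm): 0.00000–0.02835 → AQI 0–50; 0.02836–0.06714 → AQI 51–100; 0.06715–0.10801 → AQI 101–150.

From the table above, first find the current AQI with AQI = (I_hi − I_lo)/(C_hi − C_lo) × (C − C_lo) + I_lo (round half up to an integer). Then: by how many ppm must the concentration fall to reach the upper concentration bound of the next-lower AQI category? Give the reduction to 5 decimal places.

O₃: 0.05800 lies in 0.02836–0.06714, so I_lo=51, I_hi=100, C_lo=0.02836, C_hi=0.06714.
(100−51)/(0.06714−0.02836) × (0.05800−0.02836) + 51 = 49/0.03878 × 0.02964 + 51 ≈ 88.45 → 88.
Current AQI 88 is in the Moderate range (51–100). The next-lower category tops out at AQI 50, whose upper concentration bound is 0.02835 ppm.
Reduction needed = 0.05800 − 0.02835 = 0.02965 ppm.

0.02965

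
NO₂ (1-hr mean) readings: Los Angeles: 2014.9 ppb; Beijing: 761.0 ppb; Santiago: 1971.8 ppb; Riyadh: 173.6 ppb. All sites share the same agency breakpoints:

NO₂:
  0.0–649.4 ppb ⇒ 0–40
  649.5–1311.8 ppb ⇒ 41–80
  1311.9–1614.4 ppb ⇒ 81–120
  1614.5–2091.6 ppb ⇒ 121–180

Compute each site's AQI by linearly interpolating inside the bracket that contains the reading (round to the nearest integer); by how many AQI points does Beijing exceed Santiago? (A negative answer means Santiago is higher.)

Los Angeles: row 1614.5–2091.6 (AQI 121–180). (180−121)·(2014.9−1614.5)/(2091.6−1614.5) + 121 = 59·400.4/477.1 + 121 ≈ 170.51 → 171.
Beijing: 761.0 lies in 649.5–1311.8, so I_lo=41, I_hi=80, C_lo=649.5, C_hi=1311.8.
(80−41)/(1311.8−649.5) × (761.0−649.5) + 41 = 39/662.3 × 111.5 + 41 ≈ 47.57 → 48.
Santiago: 1971.8 lies in 1614.5–2091.6, so I_lo=121, I_hi=180, C_lo=1614.5, C_hi=2091.6.
(180−121)/(2091.6−1614.5) × (1971.8−1614.5) + 121 = 59/477.1 × 357.3 + 121 ≈ 165.19 → 165.
Riyadh: row 0.0–649.4 (AQI 0–40). (40−0)·(173.6−0.0)/(649.4−0.0) + 0 = 40·173.6/649.4 + 0 ≈ 10.69 → 11.
AQIs: Los Angeles=171, Beijing=48, Santiago=165, Riyadh=11. Beijing (48) − Santiago (165) = -117.

-117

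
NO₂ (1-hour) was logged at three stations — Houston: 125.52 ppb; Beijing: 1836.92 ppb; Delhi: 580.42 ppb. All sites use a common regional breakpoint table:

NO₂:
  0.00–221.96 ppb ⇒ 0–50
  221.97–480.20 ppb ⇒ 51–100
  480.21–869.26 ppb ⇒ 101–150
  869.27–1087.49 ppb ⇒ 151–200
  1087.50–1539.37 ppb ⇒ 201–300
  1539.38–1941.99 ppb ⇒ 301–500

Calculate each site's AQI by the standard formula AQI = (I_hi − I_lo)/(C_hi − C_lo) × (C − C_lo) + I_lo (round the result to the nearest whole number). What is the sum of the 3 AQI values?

590

Houston: 125.52 lies in 0.00–221.96, so I_lo=0, I_hi=50, C_lo=0.00, C_hi=221.96.
(50−0)/(221.96−0.00) × (125.52−0.00) + 0 = 50/221.96 × 125.52 + 0 ≈ 28.28 → 28.
Beijing: 1836.92 lies in 1539.38–1941.99, so I_lo=301, I_hi=500, C_lo=1539.38, C_hi=1941.99.
(500−301)/(1941.99−1539.38) × (1836.92−1539.38) + 301 = 199/402.61 × 297.54 + 301 ≈ 448.07 → 448.
Delhi: row 480.21–869.26 (AQI 101–150). (150−101)·(580.42−480.21)/(869.26−480.21) + 101 = 49·100.21/389.05 + 101 ≈ 113.62 → 114.
AQIs: Houston=28, Beijing=448, Delhi=114. Sum = 28 + 448 + 114 = 590.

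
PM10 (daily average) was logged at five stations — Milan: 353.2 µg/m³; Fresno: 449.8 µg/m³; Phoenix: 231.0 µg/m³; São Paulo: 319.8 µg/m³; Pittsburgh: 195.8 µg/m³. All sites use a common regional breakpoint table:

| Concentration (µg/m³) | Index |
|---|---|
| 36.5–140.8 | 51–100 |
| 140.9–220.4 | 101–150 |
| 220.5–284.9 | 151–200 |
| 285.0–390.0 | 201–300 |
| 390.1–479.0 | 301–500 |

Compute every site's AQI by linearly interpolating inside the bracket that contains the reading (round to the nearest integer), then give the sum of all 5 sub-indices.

1228

Milan: row 285.0–390.0 (AQI 201–300). (300−201)·(353.2−285.0)/(390.0−285.0) + 201 = 99·68.2/105.0 + 201 ≈ 265.30 → 265.
Fresno 449.8: bracket 390.1–479.0 → index 301–500; slope 199/88.9, offset 59.7.
AQI = 301 + 199/88.9·59.7 ≈ 434.64 ⇒ 435.
Phoenix: row 220.5–284.9 (AQI 151–200). (200−151)·(231.0−220.5)/(284.9−220.5) + 151 = 49·10.5/64.4 + 151 ≈ 158.99 → 159.
São Paulo: 319.8 lies in 285.0–390.0, so I_lo=201, I_hi=300, C_lo=285.0, C_hi=390.0.
(300−201)/(390.0−285.0) × (319.8−285.0) + 201 = 99/105.0 × 34.8 + 201 ≈ 233.81 → 234.
Pittsburgh: 195.8 lies in 140.9–220.4, so I_lo=101, I_hi=150, C_lo=140.9, C_hi=220.4.
(150−101)/(220.4−140.9) × (195.8−140.9) + 101 = 49/79.5 × 54.9 + 101 ≈ 134.84 → 135.
AQIs: Milan=265, Fresno=435, Phoenix=159, São Paulo=234, Pittsburgh=135. Sum = 265 + 435 + 159 + 234 + 135 = 1228.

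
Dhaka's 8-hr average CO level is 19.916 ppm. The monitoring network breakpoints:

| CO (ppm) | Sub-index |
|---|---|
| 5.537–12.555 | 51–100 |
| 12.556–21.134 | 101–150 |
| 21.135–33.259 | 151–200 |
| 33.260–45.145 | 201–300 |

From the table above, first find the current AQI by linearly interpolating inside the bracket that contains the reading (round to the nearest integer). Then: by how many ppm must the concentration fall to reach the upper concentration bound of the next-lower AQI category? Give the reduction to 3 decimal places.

7.361

CO: 19.916 ∈ [12.556, 21.134] ↔ index [101, 150].
101 + (19.916−12.556)·(150−101)/(21.134−12.556) = 101 + 7.360·49/8.578 ≈ 143.04, so AQI = 143.
Current AQI 143 is in the Unhealthy for Sensitive Groups range (101–150). The next-lower category tops out at AQI 100, whose upper concentration bound is 12.555 ppm.
Reduction needed = 19.916 − 12.555 = 7.361 ppm.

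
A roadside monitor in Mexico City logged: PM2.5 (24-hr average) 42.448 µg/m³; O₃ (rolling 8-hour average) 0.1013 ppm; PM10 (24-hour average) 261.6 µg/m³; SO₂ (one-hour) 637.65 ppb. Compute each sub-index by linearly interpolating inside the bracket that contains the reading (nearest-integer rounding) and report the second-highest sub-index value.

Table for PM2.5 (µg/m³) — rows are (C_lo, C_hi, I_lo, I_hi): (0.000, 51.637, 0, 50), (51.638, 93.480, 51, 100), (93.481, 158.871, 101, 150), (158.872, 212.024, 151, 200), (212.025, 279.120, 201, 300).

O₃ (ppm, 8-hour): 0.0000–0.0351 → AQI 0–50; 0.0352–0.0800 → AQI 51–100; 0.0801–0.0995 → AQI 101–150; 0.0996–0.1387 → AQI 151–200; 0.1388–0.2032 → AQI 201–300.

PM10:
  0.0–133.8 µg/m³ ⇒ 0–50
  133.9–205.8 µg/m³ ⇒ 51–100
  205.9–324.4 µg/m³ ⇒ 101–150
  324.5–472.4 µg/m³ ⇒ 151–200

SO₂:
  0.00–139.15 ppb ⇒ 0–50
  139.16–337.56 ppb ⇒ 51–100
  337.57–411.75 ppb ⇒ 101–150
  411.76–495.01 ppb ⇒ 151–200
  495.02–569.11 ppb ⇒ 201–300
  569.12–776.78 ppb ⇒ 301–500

PM2.5 42.448: bracket 0.000–51.637 → index 0–50; slope 50/51.637, offset 42.448.
AQI = 0 + 50/51.637·42.448 ≈ 41.10 ⇒ 41.
O₃: 0.1013 ∈ [0.0996, 0.1387] ↔ index [151, 200].
151 + (0.1013−0.0996)·(200−151)/(0.1387−0.0996) = 151 + 0.0017·49/0.0391 ≈ 153.13, so AQI = 153.
PM10: row 205.9–324.4 (AQI 101–150). (150−101)·(261.6−205.9)/(324.4−205.9) + 101 = 49·55.7/118.5 + 101 ≈ 124.03 → 124.
SO₂: 637.65 lies in 569.12–776.78, so I_lo=301, I_hi=500, C_lo=569.12, C_hi=776.78.
(500−301)/(776.78−569.12) × (637.65−569.12) + 301 = 199/207.66 × 68.53 + 301 ≈ 366.67 → 367.
Sub-indices: PM2.5→41, O₃→153, PM10→124, SO₂→367. Ranked high→low: 367, 153, 124, 41. Second-highest sub-index = 153.

153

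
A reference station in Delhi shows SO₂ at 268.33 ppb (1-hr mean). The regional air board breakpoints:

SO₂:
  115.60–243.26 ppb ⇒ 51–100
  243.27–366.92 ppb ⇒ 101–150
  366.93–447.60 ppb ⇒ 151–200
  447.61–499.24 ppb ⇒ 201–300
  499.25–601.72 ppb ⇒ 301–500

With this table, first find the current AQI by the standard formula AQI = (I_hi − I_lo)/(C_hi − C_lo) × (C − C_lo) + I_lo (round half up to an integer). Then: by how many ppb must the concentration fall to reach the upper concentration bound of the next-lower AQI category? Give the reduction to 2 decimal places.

SO₂: 268.33 ∈ [243.27, 366.92] ↔ index [101, 150].
101 + (268.33−243.27)·(150−101)/(366.92−243.27) = 101 + 25.06·49/123.65 ≈ 110.93, so AQI = 111.
Current AQI 111 is in the Unhealthy for Sensitive Groups range (101–150). The next-lower category tops out at AQI 100, whose upper concentration bound is 243.26 ppb.
Reduction needed = 268.33 − 243.26 = 25.07 ppb.

25.07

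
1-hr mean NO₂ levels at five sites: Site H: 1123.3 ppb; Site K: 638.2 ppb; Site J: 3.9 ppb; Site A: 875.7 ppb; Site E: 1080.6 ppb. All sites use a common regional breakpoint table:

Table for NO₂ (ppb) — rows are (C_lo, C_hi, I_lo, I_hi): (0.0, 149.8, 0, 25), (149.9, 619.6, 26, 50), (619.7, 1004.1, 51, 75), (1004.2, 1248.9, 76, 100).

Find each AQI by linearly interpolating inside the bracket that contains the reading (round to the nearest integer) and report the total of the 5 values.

Site H: 1123.3 lies in 1004.2–1248.9, so I_lo=76, I_hi=100, C_lo=1004.2, C_hi=1248.9.
(100−76)/(1248.9−1004.2) × (1123.3−1004.2) + 76 = 24/244.7 × 119.1 + 76 ≈ 87.68 → 88.
Site K: row 619.7–1004.1 (AQI 51–75). (75−51)·(638.2−619.7)/(1004.1−619.7) + 51 = 24·18.5/384.4 + 51 ≈ 52.16 → 52.
Site J 3.9: bracket 0.0–149.8 → index 0–25; slope 25/149.8, offset 3.9.
AQI = 0 + 25/149.8·3.9 ≈ 0.65 ⇒ 1.
Site A: 875.7 lies in 619.7–1004.1, so I_lo=51, I_hi=75, C_lo=619.7, C_hi=1004.1.
(75−51)/(1004.1−619.7) × (875.7−619.7) + 51 = 24/384.4 × 256.0 + 51 ≈ 66.98 → 67.
Site E 1080.6: bracket 1004.2–1248.9 → index 76–100; slope 24/244.7, offset 76.4.
AQI = 76 + 24/244.7·76.4 ≈ 83.49 ⇒ 83.
AQIs: Site H=88, Site K=52, Site J=1, Site A=67, Site E=83. Sum = 88 + 52 + 1 + 67 + 83 = 291.

291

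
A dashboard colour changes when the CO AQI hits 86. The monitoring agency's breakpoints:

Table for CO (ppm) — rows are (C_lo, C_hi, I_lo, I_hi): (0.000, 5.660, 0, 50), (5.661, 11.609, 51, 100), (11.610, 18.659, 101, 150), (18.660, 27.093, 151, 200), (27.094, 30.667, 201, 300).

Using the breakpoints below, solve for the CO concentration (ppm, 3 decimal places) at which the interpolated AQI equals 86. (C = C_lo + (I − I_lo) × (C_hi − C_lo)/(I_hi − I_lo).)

AQI 86 lies in the 51–100 band, which corresponds to 5.661–11.609 ppm.
C = 5.661 + (86−51)×(11.609−5.661)/(100−51) = 5.661 + 35×5.948/49 ≈ 9.90957 ppm → 9.910 ppm to 3 dp.

9.910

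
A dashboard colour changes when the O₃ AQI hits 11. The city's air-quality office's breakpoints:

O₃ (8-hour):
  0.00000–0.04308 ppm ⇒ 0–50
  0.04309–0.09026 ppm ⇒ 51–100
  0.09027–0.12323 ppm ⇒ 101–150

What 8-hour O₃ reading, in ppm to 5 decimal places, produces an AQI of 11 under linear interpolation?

0.00948

AQI 11 lies in the 0–50 band, which corresponds to 0.00000–0.04308 ppm.
C = 0.00000 + (11−0)×(0.04308−0.00000)/(50−0) = 0.00000 + 11×0.04308/50 ≈ 0.0094776 ppm → 0.00948 ppm to 5 dp.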